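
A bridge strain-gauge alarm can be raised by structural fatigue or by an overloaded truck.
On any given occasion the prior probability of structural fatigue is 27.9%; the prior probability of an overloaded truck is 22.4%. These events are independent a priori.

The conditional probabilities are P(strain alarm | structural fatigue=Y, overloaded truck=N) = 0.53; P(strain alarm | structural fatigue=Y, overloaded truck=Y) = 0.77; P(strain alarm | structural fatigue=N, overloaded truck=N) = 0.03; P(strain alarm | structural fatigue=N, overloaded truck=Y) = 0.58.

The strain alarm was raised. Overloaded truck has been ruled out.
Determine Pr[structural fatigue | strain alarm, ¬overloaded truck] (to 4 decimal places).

Sum P(strain alarm|·) weighted by the priors over both values of structural fatigue:
  P(strain alarm | ¬overloaded truck) = 0.03·0.721 + 0.53·0.279
        = 0.021630 + 0.147870 = 0.169500
The terms with structural fatigue present sum to 0.147870, so
  P(structural fatigue | strain alarm, ¬overloaded truck) = 0.147870 / 0.169500 ≈ 0.8724

Pr[structural fatigue | strain alarm, ¬overloaded truck] ≈ 0.8724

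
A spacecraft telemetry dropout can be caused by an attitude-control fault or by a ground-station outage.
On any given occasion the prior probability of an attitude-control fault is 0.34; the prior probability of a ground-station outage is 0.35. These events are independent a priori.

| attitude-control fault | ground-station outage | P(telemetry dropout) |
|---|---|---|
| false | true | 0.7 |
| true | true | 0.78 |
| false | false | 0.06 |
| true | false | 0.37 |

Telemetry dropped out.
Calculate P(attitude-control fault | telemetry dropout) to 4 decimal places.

Sum P(telemetry dropout|·) weighted by the priors over the 4 (attitude-control fault, ground-station outage) configurations:
  P(telemetry dropout) = 0.06*0.66*0.65 + 0.7*0.66*0.35 + 0.37*0.34*0.65 + 0.78*0.34*0.35
        = 0.025740 + 0.161700 + 0.081770 + 0.092820 = 0.362030
The terms with attitude-control fault present sum to 0.174590, so
  P(attitude-control fault | telemetry dropout) = 0.174590 / 0.362030 ≈ 0.4823

P(attitude-control fault | telemetry dropout) ≈ 0.4823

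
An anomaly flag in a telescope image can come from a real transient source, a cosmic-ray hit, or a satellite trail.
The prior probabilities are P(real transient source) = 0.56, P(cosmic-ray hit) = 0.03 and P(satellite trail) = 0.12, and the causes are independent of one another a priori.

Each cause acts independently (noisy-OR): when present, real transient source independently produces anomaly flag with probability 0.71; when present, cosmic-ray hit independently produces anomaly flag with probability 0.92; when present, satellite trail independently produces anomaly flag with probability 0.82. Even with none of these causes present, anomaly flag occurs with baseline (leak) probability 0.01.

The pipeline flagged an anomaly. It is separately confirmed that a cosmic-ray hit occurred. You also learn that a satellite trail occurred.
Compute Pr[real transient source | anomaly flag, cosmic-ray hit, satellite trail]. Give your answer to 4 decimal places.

Under noisy-OR, P(anomaly flag | causes) = 1 − (1−0.01)·∏(1−qᵢ) over the active causes.
P(anomaly flag | cosmic-ray hit, satellite trail) = 0.985744·0.44 + 0.995866·0.56 = 0.433727 + 0.557685 = 0.991412
Restricting to configurations with real transient source present: 0.995866·0.56 = 0.557685.
So P(real transient source | anomaly flag, cosmic-ray hit, satellite trail) = 0.557685/0.991412 ≈ 0.5625.

Pr[real transient source | anomaly flag, cosmic-ray hit, satellite trail] ≈ 0.5625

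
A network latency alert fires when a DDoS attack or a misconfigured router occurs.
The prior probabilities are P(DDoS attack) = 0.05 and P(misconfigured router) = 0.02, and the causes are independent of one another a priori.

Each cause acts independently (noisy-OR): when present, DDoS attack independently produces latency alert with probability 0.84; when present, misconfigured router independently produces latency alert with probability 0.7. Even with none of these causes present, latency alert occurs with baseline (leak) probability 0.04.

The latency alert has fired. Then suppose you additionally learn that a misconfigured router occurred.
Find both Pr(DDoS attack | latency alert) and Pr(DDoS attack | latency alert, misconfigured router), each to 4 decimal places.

Under noisy-OR, P(latency alert | causes) = 1 − (1−0.04)·∏(1−qᵢ) over the active causes.
P(latency alert) = 0.04×0.95×0.98 + 0.712×0.95×0.02 + 0.8464×0.05×0.98 + 0.95392×0.05×0.02 = 0.037240 + 0.013528 + 0.041474 + 0.000954 = 0.093196
The DDoS attack-present share is 0.041474 + 0.000954 = 0.042428.
So P(DDoS attack | latency alert) = 0.042428/0.093196 ≈ 0.4553.

With the extra evidence:
Sum P(latency alert|·) weighted by the priors over both values of DDoS attack:
  P(latency alert | misconfigured router) = 0.712×0.95 + 0.95392×0.05
        = 0.676400 + 0.047696 = 0.724096
The terms with DDoS attack present sum to 0.047696, so
  P(DDoS attack | latency alert, misconfigured router) = 0.047696 / 0.724096 ≈ 0.0659
— misconfigured router explains away the evidence for DDoS attack.

Pr(DDoS attack | latency alert) ≈ 0.4553; Pr(DDoS attack | latency alert, misconfigured router) ≈ 0.0659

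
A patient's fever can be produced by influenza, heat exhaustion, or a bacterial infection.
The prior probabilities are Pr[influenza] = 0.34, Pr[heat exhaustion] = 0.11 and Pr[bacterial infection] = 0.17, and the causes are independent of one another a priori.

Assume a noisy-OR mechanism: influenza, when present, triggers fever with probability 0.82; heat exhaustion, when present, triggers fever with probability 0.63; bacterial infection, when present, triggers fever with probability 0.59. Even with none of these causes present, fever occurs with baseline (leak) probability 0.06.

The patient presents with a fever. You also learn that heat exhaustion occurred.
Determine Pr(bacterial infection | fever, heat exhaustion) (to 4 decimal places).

Under noisy-OR, P(fever | causes) = 1 − (1−0.06)·∏(1−qᵢ) over the active causes.
P(fever | heat exhaustion) = 0.6522·0.66·0.83 + 0.857402·0.66·0.17 + 0.937396·0.34·0.83 + 0.974332·0.34·0.17 = 0.357275 + 0.096201 + 0.264533 + 0.056316 = 0.774325
The bacterial infection-present share is 0.096201 + 0.056316 = 0.152517.
Hence the posterior is 0.152517/0.774325 ≈ 0.1970.

Pr(bacterial infection | fever, heat exhaustion) ≈ 0.1970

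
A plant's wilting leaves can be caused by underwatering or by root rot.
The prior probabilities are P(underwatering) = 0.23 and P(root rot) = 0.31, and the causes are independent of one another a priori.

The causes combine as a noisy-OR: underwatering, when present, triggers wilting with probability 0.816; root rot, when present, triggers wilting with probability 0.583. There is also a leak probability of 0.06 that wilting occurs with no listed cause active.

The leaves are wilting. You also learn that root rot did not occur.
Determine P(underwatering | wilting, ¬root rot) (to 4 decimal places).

P(underwatering | wilting, ¬root rot) ≈ 0.8046

Under noisy-OR, P(wilting | causes) = 1 − (1−0.06)·∏(1−qᵢ) over the active causes.
By total probability over both values of underwatering:
  P(wilting | ¬root rot) = 0.06*0.77 + 0.82704*0.23
        = 0.046200 + 0.190219 = 0.236419
Keeping only the underwatering-present terms gives 0.190219, so
  P(underwatering | wilting, ¬root rot) = 0.190219 / 0.236419 ≈ 0.8046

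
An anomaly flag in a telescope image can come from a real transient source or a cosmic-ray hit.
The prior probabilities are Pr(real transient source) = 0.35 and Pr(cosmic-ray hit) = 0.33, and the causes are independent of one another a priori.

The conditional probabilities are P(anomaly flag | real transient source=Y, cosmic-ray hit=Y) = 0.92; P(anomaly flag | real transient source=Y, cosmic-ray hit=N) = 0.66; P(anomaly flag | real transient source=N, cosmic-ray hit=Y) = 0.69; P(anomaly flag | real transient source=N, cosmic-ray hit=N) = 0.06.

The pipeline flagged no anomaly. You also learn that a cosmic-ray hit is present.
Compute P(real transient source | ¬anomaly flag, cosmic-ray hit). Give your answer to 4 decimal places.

P(real transient source | ¬anomaly flag, cosmic-ray hit) ≈ 0.1220

Weight on real transient source=true, given the evidence: 0.08·0.35 = 0.028000
Denominator P(¬anomaly flag | cosmic-ray hit): 0.31·0.65 + 0.08·0.35 = 0.229500
P(real transient source | ¬anomaly flag, cosmic-ray hit) = 0.028000/0.229500 ≈ 0.1220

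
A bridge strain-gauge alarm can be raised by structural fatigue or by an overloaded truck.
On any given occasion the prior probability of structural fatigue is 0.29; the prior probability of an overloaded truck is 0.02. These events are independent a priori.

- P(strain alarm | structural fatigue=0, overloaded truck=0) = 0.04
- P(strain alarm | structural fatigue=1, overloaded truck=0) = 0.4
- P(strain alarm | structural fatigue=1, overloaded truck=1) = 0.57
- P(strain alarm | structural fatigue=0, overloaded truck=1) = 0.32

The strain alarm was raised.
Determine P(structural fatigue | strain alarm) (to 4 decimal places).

P(strain alarm) = 0.04*0.71*0.98 + 0.32*0.71*0.02 + 0.4*0.29*0.98 + 0.57*0.29*0.02 = 0.027832 + 0.004544 + 0.113680 + 0.003306 = 0.149362
Of this, 0.116986 comes from 0.113680 + 0.003306 (the structural fatigue=true cases).
Hence the posterior is 0.116986/0.149362 ≈ 0.7832.

P(structural fatigue | strain alarm) ≈ 0.7832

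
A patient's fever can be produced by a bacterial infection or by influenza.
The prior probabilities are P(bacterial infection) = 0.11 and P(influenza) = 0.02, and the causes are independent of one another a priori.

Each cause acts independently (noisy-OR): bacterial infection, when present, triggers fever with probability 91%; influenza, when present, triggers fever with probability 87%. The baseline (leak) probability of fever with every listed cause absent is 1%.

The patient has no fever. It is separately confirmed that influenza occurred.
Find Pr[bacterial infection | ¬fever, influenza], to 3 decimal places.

Pr[bacterial infection | ¬fever, influenza] ≈ 0.011

Under noisy-OR, P(fever | causes) = 1 − (1−0.01)·∏(1−qᵢ) over the active causes.
Enumerate both values of bacterial infection and weight by the priors:
  P(¬fever | influenza) = 0.1287*0.89 + 0.011583*0.11
        = 0.114543 + 0.001274 = 0.115817
Keeping only the bacterial infection-present terms gives 0.001274, so
  P(bacterial infection | ¬fever, influenza) = 0.001274 / 0.115817 ≈ 0.011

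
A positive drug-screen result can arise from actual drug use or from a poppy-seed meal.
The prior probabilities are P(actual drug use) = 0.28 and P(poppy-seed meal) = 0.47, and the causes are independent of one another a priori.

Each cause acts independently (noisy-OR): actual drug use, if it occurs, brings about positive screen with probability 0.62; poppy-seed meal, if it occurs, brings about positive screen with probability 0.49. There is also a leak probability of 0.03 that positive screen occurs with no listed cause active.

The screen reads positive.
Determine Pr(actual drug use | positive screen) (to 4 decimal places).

Under noisy-OR, P(positive screen | causes) = 1 − (1−0.03)·∏(1−qᵢ) over the active causes.
For the numerator, keep only actual drug use=true terms: 0.093700 + 0.106861 = 0.200561
Normalizer over all consistent configurations: 0.03*0.72*0.53 + 0.5053*0.72*0.47 + 0.6314*0.28*0.53 + 0.812014*0.28*0.47 = 0.383003
Posterior = 0.200561 / 0.383003 ≈ 0.5237

Pr(actual drug use | positive screen) ≈ 0.5237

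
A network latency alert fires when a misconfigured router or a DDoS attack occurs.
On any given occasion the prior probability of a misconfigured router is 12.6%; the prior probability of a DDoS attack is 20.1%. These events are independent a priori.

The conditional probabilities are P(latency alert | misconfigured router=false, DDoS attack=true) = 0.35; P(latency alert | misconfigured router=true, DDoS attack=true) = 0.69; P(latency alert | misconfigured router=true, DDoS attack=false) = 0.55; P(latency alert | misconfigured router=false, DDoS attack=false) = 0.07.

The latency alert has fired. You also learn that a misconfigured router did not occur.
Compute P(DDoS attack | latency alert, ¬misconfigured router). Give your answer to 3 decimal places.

P(DDoS attack | latency alert, ¬misconfigured router) ≈ 0.557

Weight on DDoS attack=true, given the evidence: 0.35*0.201 = 0.070350
Normalizer over all consistent configurations: 0.07*0.799 + 0.35*0.201 = 0.126280
P(DDoS attack | latency alert, ¬misconfigured router) = 0.070350/0.126280 ≈ 0.557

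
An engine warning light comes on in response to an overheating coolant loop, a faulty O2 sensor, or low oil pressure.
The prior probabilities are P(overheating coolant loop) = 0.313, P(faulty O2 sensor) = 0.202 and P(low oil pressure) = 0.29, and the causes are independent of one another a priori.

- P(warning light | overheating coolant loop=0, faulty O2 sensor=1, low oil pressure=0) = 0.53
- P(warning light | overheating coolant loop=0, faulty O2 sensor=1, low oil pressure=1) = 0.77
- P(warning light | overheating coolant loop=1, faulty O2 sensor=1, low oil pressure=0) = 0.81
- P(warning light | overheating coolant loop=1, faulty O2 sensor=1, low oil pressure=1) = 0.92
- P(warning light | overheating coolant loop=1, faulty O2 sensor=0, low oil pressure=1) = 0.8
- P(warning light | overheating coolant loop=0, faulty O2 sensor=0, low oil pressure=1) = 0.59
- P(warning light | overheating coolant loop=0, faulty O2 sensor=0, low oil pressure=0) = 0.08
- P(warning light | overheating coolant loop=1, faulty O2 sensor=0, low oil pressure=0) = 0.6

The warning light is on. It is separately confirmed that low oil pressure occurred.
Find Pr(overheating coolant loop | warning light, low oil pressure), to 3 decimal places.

Pr(overheating coolant loop | warning light, low oil pressure) ≈ 0.375

Numerator (weight on configurations with overheating coolant loop): 0.199819 + 0.058168 = 0.257987
Normalizer over all consistent configurations: 0.59*0.687*0.798 + 0.77*0.687*0.202 + 0.8*0.313*0.798 + 0.92*0.313*0.202 = 0.688296
Posterior = 0.257987 / 0.688296 ≈ 0.375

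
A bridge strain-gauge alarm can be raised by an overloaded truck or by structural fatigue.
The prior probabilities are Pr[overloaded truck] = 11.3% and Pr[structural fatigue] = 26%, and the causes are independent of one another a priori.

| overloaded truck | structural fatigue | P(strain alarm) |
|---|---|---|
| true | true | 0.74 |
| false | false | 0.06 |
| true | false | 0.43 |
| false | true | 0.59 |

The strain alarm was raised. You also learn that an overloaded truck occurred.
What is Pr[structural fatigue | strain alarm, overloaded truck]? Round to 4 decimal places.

P(strain alarm | overloaded truck) = 0.43×0.74 + 0.74×0.26 = 0.318200 + 0.192400 = 0.510600
Of this, 0.192400 comes from 0.74×0.26 (the structural fatigue=true cases).
Hence the posterior is 0.192400/0.510600 ≈ 0.3768.

Pr[structural fatigue | strain alarm, overloaded truck] ≈ 0.3768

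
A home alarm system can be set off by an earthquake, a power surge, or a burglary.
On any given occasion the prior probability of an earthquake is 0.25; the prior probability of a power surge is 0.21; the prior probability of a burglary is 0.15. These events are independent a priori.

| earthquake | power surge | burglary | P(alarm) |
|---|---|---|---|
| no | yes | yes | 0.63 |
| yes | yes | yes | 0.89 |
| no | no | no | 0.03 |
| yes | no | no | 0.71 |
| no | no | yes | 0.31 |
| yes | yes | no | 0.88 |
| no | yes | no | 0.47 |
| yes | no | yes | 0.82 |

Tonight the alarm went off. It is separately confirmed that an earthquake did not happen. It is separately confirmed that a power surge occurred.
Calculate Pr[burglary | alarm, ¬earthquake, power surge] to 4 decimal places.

For the numerator, keep only burglary=true terms: 0.63×0.15 = 0.094500
Denominator P(alarm | ¬earthquake, power surge): 0.47×0.85 + 0.63×0.15 = 0.494000
P(burglary | alarm, ¬earthquake, power surge) = 0.094500/0.494000 ≈ 0.1913

Pr[burglary | alarm, ¬earthquake, power surge] ≈ 0.1913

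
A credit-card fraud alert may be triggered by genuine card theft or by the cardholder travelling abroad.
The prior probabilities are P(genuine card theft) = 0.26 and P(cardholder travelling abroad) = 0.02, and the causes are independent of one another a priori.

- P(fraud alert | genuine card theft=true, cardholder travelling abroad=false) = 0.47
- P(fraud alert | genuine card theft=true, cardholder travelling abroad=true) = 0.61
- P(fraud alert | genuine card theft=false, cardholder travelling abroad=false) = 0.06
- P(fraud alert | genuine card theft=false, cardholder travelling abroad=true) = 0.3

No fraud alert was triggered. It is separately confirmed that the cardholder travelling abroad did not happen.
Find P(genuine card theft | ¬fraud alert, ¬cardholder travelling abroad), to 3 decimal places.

Enumerate both values of genuine card theft and weight by the priors:
  P(¬fraud alert | ¬cardholder travelling abroad) = 0.94×0.74 + 0.53×0.26
        = 0.695600 + 0.137800 = 0.833400
Configurations with genuine card theft contribute 0.137800, so
  P(genuine card theft | ¬fraud alert, ¬cardholder travelling abroad) = 0.137800 / 0.833400 ≈ 0.165

P(genuine card theft | ¬fraud alert, ¬cardholder travelling abroad) ≈ 0.165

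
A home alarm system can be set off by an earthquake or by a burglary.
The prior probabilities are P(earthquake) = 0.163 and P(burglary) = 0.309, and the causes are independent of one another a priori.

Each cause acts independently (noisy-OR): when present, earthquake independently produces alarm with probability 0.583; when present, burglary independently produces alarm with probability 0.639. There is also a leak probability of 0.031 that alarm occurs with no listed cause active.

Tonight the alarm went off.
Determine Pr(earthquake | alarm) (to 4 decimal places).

Under noisy-OR, P(alarm | causes) = 1 − (1−0.031)·∏(1−qᵢ) over the active causes.
Sum P(alarm|·) weighted by the priors over the 4 (earthquake, burglary) configurations:
  P(alarm) = 0.031·0.837·0.691 + 0.650191·0.837·0.309 + 0.595927·0.163·0.691 + 0.85413·0.163·0.309
        = 0.017929 + 0.168161 + 0.067121 + 0.043020 = 0.296231
The terms with earthquake present sum to 0.110141, so
  P(earthquake | alarm) = 0.110141 / 0.296231 ≈ 0.3718

Pr(earthquake | alarm) ≈ 0.3718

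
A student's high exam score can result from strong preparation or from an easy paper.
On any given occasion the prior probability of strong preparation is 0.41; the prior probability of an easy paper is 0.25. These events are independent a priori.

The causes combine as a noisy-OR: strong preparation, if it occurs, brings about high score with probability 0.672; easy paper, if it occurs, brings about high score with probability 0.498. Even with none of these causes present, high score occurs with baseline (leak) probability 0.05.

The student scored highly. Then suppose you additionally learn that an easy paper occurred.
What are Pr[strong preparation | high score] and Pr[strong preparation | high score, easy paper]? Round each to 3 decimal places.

Pr[strong preparation | high score] ≈ 0.750; Pr[strong preparation | high score, easy paper] ≈ 0.528

Under noisy-OR, P(high score | causes) = 1 − (1−0.05)·∏(1−qᵢ) over the active causes.
Weight on strong preparation=true, given the evidence: 0.211683 + 0.086467 = 0.298150
Normalizer over all consistent configurations: 0.05×0.59×0.75 + 0.5231×0.59×0.25 + 0.6884×0.41×0.75 + 0.843577×0.41×0.25 = 0.397432
P(strong preparation | high score) = 0.298150/0.397432 ≈ 0.750

Now condition on the additional information:
Weight on strong preparation=true, given the evidence: 0.843577*0.41 = 0.345867
The normalizing constant is 0.5231*0.59 + 0.843577*0.41 = 0.654496
Posterior = 0.345867 / 0.654496 ≈ 0.528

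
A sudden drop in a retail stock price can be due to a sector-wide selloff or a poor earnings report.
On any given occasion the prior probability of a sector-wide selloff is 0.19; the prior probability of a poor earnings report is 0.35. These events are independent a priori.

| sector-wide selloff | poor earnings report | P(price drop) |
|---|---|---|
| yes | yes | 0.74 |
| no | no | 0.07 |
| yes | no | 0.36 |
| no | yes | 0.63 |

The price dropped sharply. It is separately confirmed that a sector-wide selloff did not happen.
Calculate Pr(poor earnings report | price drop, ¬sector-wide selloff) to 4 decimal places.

Pr(poor earnings report | price drop, ¬sector-wide selloff) ≈ 0.8289

For the numerator, keep only poor earnings report=true terms: 0.63·0.35 = 0.220500
Normalizer over all consistent configurations: 0.07·0.65 + 0.63·0.35 = 0.266000
P(poor earnings report | price drop, ¬sector-wide selloff) = 0.220500/0.266000 ≈ 0.8289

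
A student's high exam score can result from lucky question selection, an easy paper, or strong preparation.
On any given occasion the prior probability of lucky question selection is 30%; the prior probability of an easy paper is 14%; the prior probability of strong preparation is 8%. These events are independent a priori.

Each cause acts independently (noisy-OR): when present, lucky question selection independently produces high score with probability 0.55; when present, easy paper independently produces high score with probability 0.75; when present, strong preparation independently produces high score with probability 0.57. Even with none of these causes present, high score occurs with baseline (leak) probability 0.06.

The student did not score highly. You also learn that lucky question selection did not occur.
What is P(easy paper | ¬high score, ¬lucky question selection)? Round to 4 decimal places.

P(easy paper | ¬high score, ¬lucky question selection) ≈ 0.0391

Under noisy-OR, P(high score | causes) = 1 − (1−0.06)·∏(1−qᵢ) over the active causes.
P(¬high score | ¬lucky question selection) = 0.94×0.86×0.92 + 0.4042×0.86×0.08 + 0.235×0.14×0.92 + 0.10105×0.14×0.08 = 0.743728 + 0.027809 + 0.030268 + 0.001132 = 0.802937
Of this, 0.031400 comes from 0.030268 + 0.001132 (the easy paper=true cases).
P(easy paper | ¬high score, ¬lucky question selection) = 0.031400 / 0.802937 ≈ 0.0391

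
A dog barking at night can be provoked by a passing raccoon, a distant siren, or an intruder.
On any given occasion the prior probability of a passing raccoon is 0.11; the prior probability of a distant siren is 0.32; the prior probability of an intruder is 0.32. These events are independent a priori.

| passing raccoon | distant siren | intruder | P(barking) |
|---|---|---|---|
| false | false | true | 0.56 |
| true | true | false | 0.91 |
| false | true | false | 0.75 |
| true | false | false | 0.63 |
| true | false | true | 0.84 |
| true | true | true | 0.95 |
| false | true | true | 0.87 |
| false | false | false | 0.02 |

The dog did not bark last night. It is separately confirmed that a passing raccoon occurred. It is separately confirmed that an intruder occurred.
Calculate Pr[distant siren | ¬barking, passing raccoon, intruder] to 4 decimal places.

Pr[distant siren | ¬barking, passing raccoon, intruder] ≈ 0.1282

Weight on distant siren=true, given the evidence: 0.05*0.32 = 0.016000
The normalizing constant is 0.16*0.68 + 0.05*0.32 = 0.124800
P(distant siren | ¬barking, passing raccoon, intruder) = 0.016000/0.124800 ≈ 0.1282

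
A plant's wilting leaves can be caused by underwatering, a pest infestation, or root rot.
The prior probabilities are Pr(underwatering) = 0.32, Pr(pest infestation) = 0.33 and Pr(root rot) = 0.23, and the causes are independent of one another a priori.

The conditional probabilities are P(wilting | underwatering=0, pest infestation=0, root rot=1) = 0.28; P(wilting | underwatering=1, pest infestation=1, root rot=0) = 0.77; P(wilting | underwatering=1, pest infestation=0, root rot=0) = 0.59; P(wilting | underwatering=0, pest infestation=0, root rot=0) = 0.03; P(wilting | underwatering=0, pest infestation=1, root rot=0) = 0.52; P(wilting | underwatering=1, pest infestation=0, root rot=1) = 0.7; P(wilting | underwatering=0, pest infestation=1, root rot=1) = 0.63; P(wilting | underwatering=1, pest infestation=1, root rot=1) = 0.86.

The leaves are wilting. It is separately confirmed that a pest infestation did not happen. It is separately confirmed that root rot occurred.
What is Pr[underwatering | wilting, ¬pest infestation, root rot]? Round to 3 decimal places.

Sum P(wilting|·) weighted by the priors over both values of underwatering:
  P(wilting | ¬pest infestation, root rot) = 0.28*0.68 + 0.7*0.32
        = 0.190400 + 0.224000 = 0.414400
Configurations with underwatering contribute 0.224000, so
  P(underwatering | wilting, ¬pest infestation, root rot) = 0.224000 / 0.414400 ≈ 0.541

Pr[underwatering | wilting, ¬pest infestation, root rot] ≈ 0.541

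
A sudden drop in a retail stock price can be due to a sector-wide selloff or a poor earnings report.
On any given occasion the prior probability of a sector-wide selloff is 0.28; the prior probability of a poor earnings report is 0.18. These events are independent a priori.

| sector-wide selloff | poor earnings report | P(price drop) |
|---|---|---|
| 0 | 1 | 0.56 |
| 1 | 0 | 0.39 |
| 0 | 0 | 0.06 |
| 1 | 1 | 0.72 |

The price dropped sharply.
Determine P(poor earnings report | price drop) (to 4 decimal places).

Weight on poor earnings report=true, given the evidence: 0.072576 + 0.036288 = 0.108864
The normalizing constant is 0.06*0.72*0.82 + 0.56*0.72*0.18 + 0.39*0.28*0.82 + 0.72*0.28*0.18 = 0.233832
P(poor earnings report | price drop) = 0.108864/0.233832 ≈ 0.4656

P(poor earnings report | price drop) ≈ 0.4656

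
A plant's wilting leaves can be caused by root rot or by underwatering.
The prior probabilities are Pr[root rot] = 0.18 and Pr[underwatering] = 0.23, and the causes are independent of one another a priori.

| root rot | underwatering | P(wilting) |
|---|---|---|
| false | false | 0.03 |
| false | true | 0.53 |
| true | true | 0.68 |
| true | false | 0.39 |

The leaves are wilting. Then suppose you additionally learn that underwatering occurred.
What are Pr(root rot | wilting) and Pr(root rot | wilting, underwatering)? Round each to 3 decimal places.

Weight on root rot=true, given the evidence: 0.054054 + 0.028152 = 0.082206
Denominator P(wilting): 0.03*0.82*0.77 + 0.53*0.82*0.23 + 0.39*0.18*0.77 + 0.68*0.18*0.23 = 0.201106
P(root rot | wilting) = 0.082206/0.201106 ≈ 0.409

With the extra evidence:
P(wilting | underwatering) = 0.53*0.82 + 0.68*0.18 = 0.434600 + 0.122400 = 0.557000
The root rot-present share is 0.68*0.18 = 0.122400.
P(root rot | wilting, underwatering) = 0.122400 / 0.557000 ≈ 0.220
Conditioning on underwatering lowers the posterior on root rot: the classic explaining-away effect in a common-effect structure.

Pr(root rot | wilting) ≈ 0.409; Pr(root rot | wilting, underwatering) ≈ 0.220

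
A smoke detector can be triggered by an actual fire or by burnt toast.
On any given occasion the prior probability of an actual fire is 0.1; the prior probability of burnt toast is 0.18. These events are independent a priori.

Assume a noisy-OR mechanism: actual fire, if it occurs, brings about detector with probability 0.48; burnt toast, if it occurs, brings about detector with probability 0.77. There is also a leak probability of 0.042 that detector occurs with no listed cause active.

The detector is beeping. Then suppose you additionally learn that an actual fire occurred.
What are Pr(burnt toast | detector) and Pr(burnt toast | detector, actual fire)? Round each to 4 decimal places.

Under noisy-OR, P(detector | causes) = 1 − (1−0.042)·∏(1−qᵢ) over the active causes.
By total probability over the 4 (actual fire, burnt toast) configurations:
  P(detector) = 0.042*0.9*0.82 + 0.77966*0.9*0.18 + 0.50184*0.1*0.82 + 0.885423*0.1*0.18
        = 0.030996 + 0.126305 + 0.041151 + 0.015938 = 0.214390
Keeping only the burnt toast-present terms gives 0.142243, so
  P(burnt toast | detector) = 0.142243 / 0.214390 ≈ 0.6635

With the extra evidence:
For the numerator, keep only burnt toast=true terms: 0.885423×0.18 = 0.159376
Denominator P(detector | actual fire): 0.50184×0.82 + 0.885423×0.18 = 0.570885
P(burnt toast | detector, actual fire) = 0.159376/0.570885 ≈ 0.2792
The drop from 0.6635 to 0.2792 is the explaining-away (discounting) effect.

Pr(burnt toast | detector) ≈ 0.6635; Pr(burnt toast | detector, actual fire) ≈ 0.2792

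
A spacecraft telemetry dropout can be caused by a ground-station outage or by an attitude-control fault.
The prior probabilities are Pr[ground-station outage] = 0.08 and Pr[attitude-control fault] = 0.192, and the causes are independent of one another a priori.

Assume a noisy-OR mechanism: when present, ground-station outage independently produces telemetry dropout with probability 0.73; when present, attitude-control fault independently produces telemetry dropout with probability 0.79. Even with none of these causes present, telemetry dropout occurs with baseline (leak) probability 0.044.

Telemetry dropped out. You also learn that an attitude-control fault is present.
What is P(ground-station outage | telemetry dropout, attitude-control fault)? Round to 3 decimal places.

P(ground-station outage | telemetry dropout, attitude-control fault) ≈ 0.093

Under noisy-OR, P(telemetry dropout | causes) = 1 − (1−0.044)·∏(1−qᵢ) over the active causes.
Numerator (weight on configurations with ground-station outage): 0.945795·0.08 = 0.075664
Denominator P(telemetry dropout | attitude-control fault): 0.79924·0.92 + 0.945795·0.08 = 0.810965
Posterior = 0.075664 / 0.810965 ≈ 0.093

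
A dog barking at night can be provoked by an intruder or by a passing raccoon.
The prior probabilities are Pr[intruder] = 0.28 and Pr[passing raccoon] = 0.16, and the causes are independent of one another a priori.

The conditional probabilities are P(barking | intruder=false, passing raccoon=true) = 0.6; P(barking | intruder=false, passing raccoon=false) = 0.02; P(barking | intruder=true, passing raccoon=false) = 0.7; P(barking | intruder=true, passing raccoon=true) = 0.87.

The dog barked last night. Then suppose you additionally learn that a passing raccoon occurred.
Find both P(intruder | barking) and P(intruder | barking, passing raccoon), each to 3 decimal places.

P(intruder | barking) ≈ 0.715; P(intruder | barking, passing raccoon) ≈ 0.361

By total probability over the 4 (intruder, passing raccoon) configurations:
  P(barking) = 0.02·0.72·0.84 + 0.6·0.72·0.16 + 0.7·0.28·0.84 + 0.87·0.28·0.16
        = 0.012096 + 0.069120 + 0.164640 + 0.038976 = 0.284832
Keeping only the intruder-present terms gives 0.203616, so
  P(intruder | barking) = 0.203616 / 0.284832 ≈ 0.715

Now also conditioning on passing raccoon=true:
P(barking | passing raccoon) = 0.6·0.72 + 0.87·0.28 = 0.432000 + 0.243600 = 0.675600
Of this, 0.243600 comes from 0.87·0.28 (the intruder=true cases).
P(intruder | barking, passing raccoon) = 0.243600 / 0.675600 ≈ 0.361
— passing raccoon explains away the evidence for intruder.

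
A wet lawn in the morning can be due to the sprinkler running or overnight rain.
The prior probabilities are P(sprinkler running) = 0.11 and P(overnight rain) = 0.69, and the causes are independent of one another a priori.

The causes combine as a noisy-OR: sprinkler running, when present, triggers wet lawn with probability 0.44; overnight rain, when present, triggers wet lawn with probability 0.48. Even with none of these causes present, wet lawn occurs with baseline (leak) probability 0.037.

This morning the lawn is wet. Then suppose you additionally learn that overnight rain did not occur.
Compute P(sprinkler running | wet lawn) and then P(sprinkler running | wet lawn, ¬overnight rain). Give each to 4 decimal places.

P(sprinkler running | wet lawn) ≈ 0.1817; P(sprinkler running | wet lawn, ¬overnight rain) ≈ 0.6061

Under noisy-OR, P(wet lawn | causes) = 1 − (1−0.037)·∏(1−qᵢ) over the active causes.
Weight on sprinkler running=true, given the evidence: 0.015711 + 0.054616 = 0.070327
Denominator P(wet lawn): 0.037*0.89*0.31 + 0.49924*0.89*0.69 + 0.46072*0.11*0.31 + 0.719574*0.11*0.69 = 0.387118
P(sprinkler running | wet lawn) = 0.070327/0.387118 ≈ 0.1817

With the extra evidence:
For the numerator, keep only sprinkler running=true terms: 0.46072×0.11 = 0.050679
The normalizing constant is 0.037×0.89 + 0.46072×0.11 = 0.083609
Posterior = 0.050679 / 0.083609 ≈ 0.6061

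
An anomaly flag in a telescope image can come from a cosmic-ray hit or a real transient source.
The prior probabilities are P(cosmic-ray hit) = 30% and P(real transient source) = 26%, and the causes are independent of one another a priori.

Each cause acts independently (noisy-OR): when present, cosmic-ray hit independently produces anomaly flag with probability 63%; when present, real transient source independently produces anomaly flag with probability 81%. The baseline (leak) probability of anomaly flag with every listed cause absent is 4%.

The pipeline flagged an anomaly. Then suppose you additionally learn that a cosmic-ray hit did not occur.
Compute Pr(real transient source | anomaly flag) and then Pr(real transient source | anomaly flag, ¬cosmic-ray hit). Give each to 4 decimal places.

Pr(real transient source | anomaly flag) ≈ 0.5748; Pr(real transient source | anomaly flag, ¬cosmic-ray hit) ≈ 0.8778

Under noisy-OR, P(anomaly flag | causes) = 1 − (1−0.04)·∏(1−qᵢ) over the active causes.
Numerator (weight on configurations with real transient source): 0.148803 + 0.072736 = 0.221539
Normalizer over all consistent configurations: 0.04*0.7*0.74 + 0.8176*0.7*0.26 + 0.6448*0.3*0.74 + 0.932512*0.3*0.26 = 0.385405
Posterior = 0.221539 / 0.385405 ≈ 0.5748

Now condition on the additional information:
Sum P(anomaly flag|·) weighted by the priors over both values of real transient source:
  P(anomaly flag | ¬cosmic-ray hit) = 0.04·0.74 + 0.8176·0.26
        = 0.029600 + 0.212576 = 0.242176
The terms with real transient source present sum to 0.212576, so
  P(real transient source | anomaly flag, ¬cosmic-ray hit) = 0.212576 / 0.242176 ≈ 0.8778
With cosmic-ray hit excluded, real transient source must carry more of the explanatory weight for the anomaly flag.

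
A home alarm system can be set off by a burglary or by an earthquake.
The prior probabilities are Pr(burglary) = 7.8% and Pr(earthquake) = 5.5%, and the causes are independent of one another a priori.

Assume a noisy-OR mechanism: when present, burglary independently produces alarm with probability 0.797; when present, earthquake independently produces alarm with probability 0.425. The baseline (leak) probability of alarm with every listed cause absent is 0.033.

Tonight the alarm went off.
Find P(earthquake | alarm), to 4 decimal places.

P(earthquake | alarm) ≈ 0.2302

Under noisy-OR, P(alarm | causes) = 1 − (1−0.033)·∏(1−qᵢ) over the active causes.
For the numerator, keep only earthquake=true terms: 0.022514 + 0.003806 = 0.026320
The normalizing constant is 0.033·0.922·0.945 + 0.443975·0.922·0.055 + 0.803699·0.078·0.945 + 0.887127·0.078·0.055 = 0.114314
Posterior = 0.026320 / 0.114314 ≈ 0.2302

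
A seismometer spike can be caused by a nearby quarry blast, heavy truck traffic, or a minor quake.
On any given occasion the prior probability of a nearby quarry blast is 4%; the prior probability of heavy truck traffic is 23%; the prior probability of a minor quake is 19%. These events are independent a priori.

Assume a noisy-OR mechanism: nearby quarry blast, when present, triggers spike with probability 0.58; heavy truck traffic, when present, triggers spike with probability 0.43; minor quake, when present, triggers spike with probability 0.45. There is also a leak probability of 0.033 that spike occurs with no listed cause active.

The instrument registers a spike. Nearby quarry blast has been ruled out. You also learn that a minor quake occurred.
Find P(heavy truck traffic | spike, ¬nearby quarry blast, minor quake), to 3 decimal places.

P(heavy truck traffic | spike, ¬nearby quarry blast, minor quake) ≈ 0.308

Under noisy-OR, P(spike | causes) = 1 − (1−0.033)·∏(1−qᵢ) over the active causes.
For the numerator, keep only heavy truck traffic=true terms: 0.696846×0.23 = 0.160275
Denominator P(spike | ¬nearby quarry blast, minor quake): 0.46815×0.77 + 0.696846×0.23 = 0.520751
Posterior = 0.160275 / 0.520751 ≈ 0.308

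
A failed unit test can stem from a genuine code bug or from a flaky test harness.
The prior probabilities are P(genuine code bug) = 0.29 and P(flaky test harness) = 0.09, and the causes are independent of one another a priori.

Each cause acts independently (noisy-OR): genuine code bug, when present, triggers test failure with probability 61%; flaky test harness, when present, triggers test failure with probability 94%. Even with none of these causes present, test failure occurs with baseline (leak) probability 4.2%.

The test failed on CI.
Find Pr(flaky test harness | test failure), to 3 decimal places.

Under noisy-OR, P(test failure | causes) = 1 − (1−0.042)·∏(1−qᵢ) over the active causes.
P(test failure) = 0.042×0.71×0.91 + 0.94252×0.71×0.09 + 0.62638×0.29×0.91 + 0.977583×0.29×0.09 = 0.027136 + 0.060227 + 0.165302 + 0.025515 = 0.278180
Of this, 0.085742 comes from 0.060227 + 0.025515 (the flaky test harness=true cases).
Hence the posterior is 0.085742/0.278180 ≈ 0.308.

Pr(flaky test harness | test failure) ≈ 0.308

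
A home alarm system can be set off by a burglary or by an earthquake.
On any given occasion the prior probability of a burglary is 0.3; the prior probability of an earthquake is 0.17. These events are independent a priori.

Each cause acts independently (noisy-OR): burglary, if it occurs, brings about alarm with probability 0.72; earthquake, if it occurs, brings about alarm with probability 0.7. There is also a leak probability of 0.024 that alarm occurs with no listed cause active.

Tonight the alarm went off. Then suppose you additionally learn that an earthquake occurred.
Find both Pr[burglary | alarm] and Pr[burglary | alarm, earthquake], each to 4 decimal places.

Pr[burglary | alarm] ≈ 0.6990; Pr[burglary | alarm, earthquake] ≈ 0.3575

Under noisy-OR, P(alarm | causes) = 1 − (1−0.024)·∏(1−qᵢ) over the active causes.
Sum P(alarm|·) weighted by the priors over the 4 (burglary, earthquake) configurations:
  P(alarm) = 0.024*0.7*0.83 + 0.7072*0.7*0.17 + 0.72672*0.3*0.83 + 0.918016*0.3*0.17
        = 0.013944 + 0.084157 + 0.180953 + 0.046819 = 0.325873
The terms with burglary present sum to 0.227772, so
  P(burglary | alarm) = 0.227772 / 0.325873 ≈ 0.6990

With the extra evidence:
By total probability over both values of burglary:
  P(alarm | earthquake) = 0.7072*0.7 + 0.918016*0.3
        = 0.495040 + 0.275405 = 0.770445
The terms with burglary present sum to 0.275405, so
  P(burglary | alarm, earthquake) = 0.275405 / 0.770445 ≈ 0.3575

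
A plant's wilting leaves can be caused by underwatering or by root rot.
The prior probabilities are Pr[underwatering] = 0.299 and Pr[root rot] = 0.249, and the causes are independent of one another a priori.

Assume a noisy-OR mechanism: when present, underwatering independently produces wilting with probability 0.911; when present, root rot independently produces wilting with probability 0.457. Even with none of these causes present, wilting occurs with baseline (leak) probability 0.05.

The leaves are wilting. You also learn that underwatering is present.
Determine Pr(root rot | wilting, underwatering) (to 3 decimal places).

Under noisy-OR, P(wilting | causes) = 1 − (1−0.05)·∏(1−qᵢ) over the active causes.
Numerator (weight on configurations with root rot): 0.954089×0.249 = 0.237568
Denominator P(wilting | underwatering): 0.91545×0.751 + 0.954089×0.249 = 0.925071
P(root rot | wilting, underwatering) = 0.237568/0.925071 ≈ 0.257

Pr(root rot | wilting, underwatering) ≈ 0.257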